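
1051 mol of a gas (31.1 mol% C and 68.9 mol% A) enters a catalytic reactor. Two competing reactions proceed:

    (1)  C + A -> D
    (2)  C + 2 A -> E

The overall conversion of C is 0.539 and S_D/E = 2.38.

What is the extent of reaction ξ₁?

ξ₁ = 124 mol

Conversion of C: C consumed = 0.539 × 326.9 = 176.2 mol = 1ξ₁ + 1ξ₂.
Selectivity: 1ξ₁ / (1ξ₂) = 2.38 → ξ₁ = 2.38 ξ₂.
Substitute: (1·2.38 + 1) ξ₂ = 176.2 → ξ₂ = 52.12 mol, ξ₁ = 124.1 mol.
Outlet amounts (n = n₀ + Σ ν·ξ):
  C: 326.9 − 1(124.1) − 1(52.12) = 150.7
  A: 724.1 − 1(124.1) − 2(52.12) = 495.8
  D: 0 + 1(124.1) = 124.1
  E: 0 + 1(52.12) = 52.12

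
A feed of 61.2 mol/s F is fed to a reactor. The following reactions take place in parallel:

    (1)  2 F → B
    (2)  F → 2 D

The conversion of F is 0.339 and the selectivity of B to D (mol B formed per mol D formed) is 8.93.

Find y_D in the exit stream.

0.0219

Conversion of F: F consumed = 0.339 × 61.2 = 20.75 mol/s = 2ξ₁ + 1ξ₂.
Selectivity: 1ξ₁ / (2ξ₂) = 8.93 → ξ₁ = 17.86 ξ₂.
Substitute: (2·17.86 + 1) ξ₂ = 20.75 → ξ₂ = 0.565 mol/s, ξ₁ = 10.09 mol/s.
Outlet amounts (n = n₀ + Σ ν·ξ):
  F: 61.2 − 2(10.09) − 1(0.565) = 40.45
  B: 0 + 1(10.09) = 10.09
  D: 0 + 2(0.565) = 1.13
Total out = 51.67 mol/s; y_D = 1.13 / 51.67 = 0.02187.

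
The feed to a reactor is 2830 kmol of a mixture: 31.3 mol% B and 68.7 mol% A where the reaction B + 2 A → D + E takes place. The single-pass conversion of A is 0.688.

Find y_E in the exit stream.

0.309

A reacted = 0.688 × 1944 = 1338 kmol; ν_A = −2, so ξ = 1338/2 = 668.8 kmol.
Outlet amounts (n = n₀ + ν ξ):
  B: 885.8 − 1(668.8) = 217
  A: 1944 − 2(668.8) = 606.6
  D: 0 + 1(668.8) = 668.8
  E: 0 + 1(668.8) = 668.8
Total out = 2161 kmol; y_E = 668.8 / 2161 = 0.3095.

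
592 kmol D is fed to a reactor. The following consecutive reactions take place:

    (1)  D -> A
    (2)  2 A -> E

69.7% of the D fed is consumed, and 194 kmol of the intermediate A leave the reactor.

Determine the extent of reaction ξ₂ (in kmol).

ξ₂ = 109 kmol

Conversion of D: D consumed = 1ξ₁ = 0.697 × 592 → ξ₁ = 412.6 kmol.
A balance: n_A = 0 + 1ξ₁ − 2ξ₂ = 194 → ξ₂ = (1·412.6 − 194)/2 = 109.3 kmol.
Outlet amounts (n = n₀ + Σ ν·ξ):
  D: 592 − 1(412.6) = 179.4
  A: 0 + 1(412.6) − 2(109.3) = 194
  E: 0 + 1(109.3) = 109.3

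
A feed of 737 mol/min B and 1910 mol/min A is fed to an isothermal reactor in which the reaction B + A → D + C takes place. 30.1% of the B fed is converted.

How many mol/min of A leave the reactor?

B reacted = 0.301 × 737 = 221.8 mol/min; ν_B = −1, so ξ = 221.8/1 = 221.8 mol/min.
Outlet amounts (n = n₀ + ν ξ):
  B: 737 − 1(221.8) = 515.2
  A: 1910 − 1(221.8) = 1688
  D: 0 + 1(221.8) = 221.8
  C: 0 + 1(221.8) = 221.8

1690 mol/min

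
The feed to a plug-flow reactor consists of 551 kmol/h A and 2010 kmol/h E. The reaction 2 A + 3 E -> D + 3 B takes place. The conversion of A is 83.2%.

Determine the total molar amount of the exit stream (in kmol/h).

2330 kmol/h

A reacted = 0.832 × 551 = 458.4 kmol/h; ν_A = −2, so ξ = 458.4/2 = 229.2 kmol/h.
Outlet amounts (n = n₀ + ν ξ):
  A: 551 − 2(229.2) = 92.57
  E: 2010 − 3(229.2) = 1322
  D: 0 + 1(229.2) = 229.2
  B: 0 + 3(229.2) = 687.6
Total out = 92.57 + 1322 + 229.2 + 687.6 = 2332 kmol/h.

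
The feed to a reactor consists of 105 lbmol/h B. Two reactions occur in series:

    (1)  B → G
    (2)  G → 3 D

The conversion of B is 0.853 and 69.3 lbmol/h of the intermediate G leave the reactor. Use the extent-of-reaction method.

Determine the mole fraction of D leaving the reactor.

0.418

Conversion of B: B consumed = 1ξ₁ = 0.853 × 105 → ξ₁ = 89.56 lbmol/h.
G balance: n_G = 0 + 1ξ₁ − 1ξ₂ = 69.3 → ξ₂ = (1·89.56 − 69.3)/1 = 20.27 lbmol/h.
Outlet amounts (n = n₀ + Σ ν·ξ):
  B: 105 − 1(89.56) = 15.44
  G: 0 + 1(89.56) − 1(20.27) = 69.3
  D: 0 + 3(20.27) = 60.8
Total out = 145.5 lbmol/h; y_D = 60.8 / 145.5 = 0.4177.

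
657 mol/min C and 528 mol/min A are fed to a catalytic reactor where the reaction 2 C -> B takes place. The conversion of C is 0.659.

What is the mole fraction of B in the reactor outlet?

0.224

C reacted = 0.659 × 657 = 433 mol/min; ν_C = −2, so ξ = 433/2 = 216.5 mol/min.
Outlet amounts (n = n₀ + ν ξ):
  C: 657 − 2(216.5) = 224
  B: 0 + 1(216.5) = 216.5
  A: 528 (inert)
Total out = 968.5 mol/min; y_B = 216.5 / 968.5 = 0.2235.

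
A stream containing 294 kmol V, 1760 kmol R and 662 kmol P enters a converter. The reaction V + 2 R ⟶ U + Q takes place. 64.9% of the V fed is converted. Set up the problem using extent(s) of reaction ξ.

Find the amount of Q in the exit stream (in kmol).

V reacted = 0.649 × 294 = 190.8 kmol; ν_V = −1, so ξ = 190.8/1 = 190.8 kmol.
Outlet amounts (n = n₀ + ν ξ):
  V: 294 − 1(190.8) = 103.2
  R: 1760 − 2(190.8) = 1378
  U: 0 + 1(190.8) = 190.8
  Q: 0 + 1(190.8) = 190.8
  P: 662 (inert)

191 kmol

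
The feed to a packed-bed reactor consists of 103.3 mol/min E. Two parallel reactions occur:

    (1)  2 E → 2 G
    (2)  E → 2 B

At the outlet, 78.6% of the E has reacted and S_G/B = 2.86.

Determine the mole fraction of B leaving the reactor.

0.209

Conversion of E: E consumed = 0.786 × 103.3 = 81.19 mol/min = 2ξ₁ + 1ξ₂.
Selectivity: 2ξ₁ / (2ξ₂) = 2.86 → ξ₁ = 2.86 ξ₂.
Substitute: (2·2.86 + 1) ξ₂ = 81.19 → ξ₂ = 12.08 mol/min, ξ₁ = 34.56 mol/min.
Outlet amounts (n = n₀ + Σ ν·ξ):
  E: 103.3 − 2(34.56) − 1(12.08) = 22.11
  G: 0 + 2(34.56) = 69.11
  B: 0 + 2(12.08) = 24.16
Total out = 115.4 mol/min; y_B = 24.16 / 115.4 = 0.2094.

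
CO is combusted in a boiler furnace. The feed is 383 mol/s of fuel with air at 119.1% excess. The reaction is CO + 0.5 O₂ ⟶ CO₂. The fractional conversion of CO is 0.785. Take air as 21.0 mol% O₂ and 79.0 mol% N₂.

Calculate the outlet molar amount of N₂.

Stoichiometric O₂ = 0.5 × 383 = 191.5 mol/s; O₂ fed = 191.5 × 2.191 = 419.6 mol/s.
N₂ fed = 419.6 × 79/21 = 1578 mol/s.
Fuel reacted = 0.785 × 383 → ξ = 300.7 mol/s.
Outlet (n = n₀ + ν ξ):
  CO: 383 − 1(300.7) = 82.34
  O₂: 419.6 − 0.5(300.7) = 269.2
  N₂: 1578 (inert)
  CO₂: 0 + 1(300.7) = 300.7

1580 mol/s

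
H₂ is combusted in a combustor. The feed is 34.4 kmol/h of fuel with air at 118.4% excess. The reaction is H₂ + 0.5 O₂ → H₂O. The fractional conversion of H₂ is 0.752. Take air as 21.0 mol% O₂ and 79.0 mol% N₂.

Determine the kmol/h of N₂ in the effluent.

Stoichiometric O₂ = 0.5 × 34.4 = 17.2 kmol/h; O₂ fed = 17.2 × 2.184 = 37.56 kmol/h.
N₂ fed = 37.56 × 79/21 = 141.3 kmol/h.
Fuel reacted = 0.752 × 34.4 → ξ = 25.87 kmol/h.
Outlet (n = n₀ + ν ξ):
  H₂: 34.4 − 1(25.87) = 8.531
  O₂: 37.56 − 0.5(25.87) = 24.63
  N₂: 141.3 (inert)
  H₂O: 0 + 1(25.87) = 25.87

141 kmol/h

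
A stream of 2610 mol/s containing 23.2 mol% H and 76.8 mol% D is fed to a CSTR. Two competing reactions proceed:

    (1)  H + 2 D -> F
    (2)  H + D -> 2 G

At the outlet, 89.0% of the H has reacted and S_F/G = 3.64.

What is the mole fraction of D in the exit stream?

0.597

Conversion of H: H consumed = 0.89 × 605.5 = 538.9 mol/s = 1ξ₁ + 1ξ₂.
Selectivity: 1ξ₁ / (2ξ₂) = 3.64 → ξ₁ = 7.28 ξ₂.
Substitute: (1·7.28 + 1) ξ₂ = 538.9 → ξ₂ = 65.09 mol/s, ξ₁ = 473.8 mol/s.
Outlet amounts (n = n₀ + Σ ν·ξ):
  H: 605.5 − 1(473.8) − 1(65.09) = 66.61
  D: 2004 − 2(473.8) − 1(65.09) = 991.7
  F: 0 + 1(473.8) = 473.8
  G: 0 + 2(65.09) = 130.2
Total out = 1662 mol/s; y_D = 991.7 / 1662 = 0.5966.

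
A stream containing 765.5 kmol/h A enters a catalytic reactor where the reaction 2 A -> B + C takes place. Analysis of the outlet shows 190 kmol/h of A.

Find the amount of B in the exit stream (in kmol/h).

288 kmol/h

For A: n = n₀ − 2ξ → 190 = 765.5 − 2ξ, giving ξ = 287.8 kmol/h.
Outlet amounts (n = n₀ + ν ξ):
  A: 765.5 − 2(287.8) = 190
  B: 0 + 1(287.8) = 287.8
  C: 0 + 1(287.8) = 287.8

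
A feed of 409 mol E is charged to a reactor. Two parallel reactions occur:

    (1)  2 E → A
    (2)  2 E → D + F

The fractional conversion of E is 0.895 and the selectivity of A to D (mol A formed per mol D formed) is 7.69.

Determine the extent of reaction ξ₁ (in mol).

Conversion of E: E consumed = 0.895 × 409 = 366.1 mol = 2ξ₁ + 2ξ₂.
Selectivity: 1ξ₁ / (1ξ₂) = 7.69 → ξ₁ = 7.69 ξ₂.
Substitute: (2·7.69 + 2) ξ₂ = 366.1 → ξ₂ = 21.06 mol, ξ₁ = 162 mol.
Outlet amounts (n = n₀ + Σ ν·ξ):
  E: 409 − 2(162) − 2(21.06) = 42.95
  A: 0 + 1(162) = 162
  D: 0 + 1(21.06) = 21.06
  F: 0 + 1(21.06) = 21.06

ξ₁ = 162 mol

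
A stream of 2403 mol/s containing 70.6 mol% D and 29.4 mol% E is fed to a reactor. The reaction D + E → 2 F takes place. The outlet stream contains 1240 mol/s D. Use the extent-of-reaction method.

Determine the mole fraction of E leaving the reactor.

For D: n = n₀ − 1ξ → 1240 = 1697 − 1ξ, giving ξ = 456.5 mol/s.
Outlet amounts (n = n₀ + ν ξ):
  D: 1697 − 1(456.5) = 1240
  E: 706.5 − 1(456.5) = 250
  F: 0 + 2(456.5) = 913
Total out = 2403 mol/s; y_E = 250 / 2403 = 0.104.

0.104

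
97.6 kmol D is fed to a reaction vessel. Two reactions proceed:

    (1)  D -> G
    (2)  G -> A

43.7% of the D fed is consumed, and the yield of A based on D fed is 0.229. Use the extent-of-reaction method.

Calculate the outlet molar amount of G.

20.3 kmol

Conversion of D: D consumed = 1ξ₁ = 0.437 × 97.6 → ξ₁ = 42.65 kmol.
Yield of A: 1ξ₂ / 97.6 = 0.229 → ξ₂ = 22.35 kmol.
Outlet amounts (n = n₀ + Σ ν·ξ):
  D: 97.6 − 1(42.65) = 54.95
  G: 0 + 1(42.65) − 1(22.35) = 20.3
  A: 0 + 1(22.35) = 22.35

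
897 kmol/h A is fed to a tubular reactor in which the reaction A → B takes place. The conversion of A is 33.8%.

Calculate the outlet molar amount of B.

A reacted = 0.338 × 897 = 303.2 kmol/h; ν_A = −1, so ξ = 303.2/1 = 303.2 kmol/h.
Outlet amounts (n = n₀ + ν ξ):
  A: 897 − 1(303.2) = 593.8
  B: 0 + 1(303.2) = 303.2

303 kmol/h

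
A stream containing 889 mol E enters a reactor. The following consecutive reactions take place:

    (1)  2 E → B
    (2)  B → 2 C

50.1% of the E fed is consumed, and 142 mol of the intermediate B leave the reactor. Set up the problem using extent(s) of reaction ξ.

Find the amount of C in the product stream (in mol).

Conversion of E: E consumed = 2ξ₁ = 0.501 × 889 → ξ₁ = 222.7 mol.
B balance: n_B = 0 + 1ξ₁ − 1ξ₂ = 142 → ξ₂ = (1·222.7 − 142)/1 = 80.69 mol.
Outlet amounts (n = n₀ + Σ ν·ξ):
  E: 889 − 2(222.7) = 443.6
  B: 0 + 1(222.7) − 1(80.69) = 142
  C: 0 + 2(80.69) = 161.4

161 mol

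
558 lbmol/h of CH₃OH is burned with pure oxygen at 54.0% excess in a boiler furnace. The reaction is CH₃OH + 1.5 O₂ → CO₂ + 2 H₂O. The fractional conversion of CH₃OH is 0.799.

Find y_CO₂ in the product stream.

0.215

Stoichiometric O₂ = 1.5 × 558 = 837 lbmol/h; O₂ fed = 837 × 1.540 = 1289 lbmol/h.
Fuel reacted = 0.799 × 558 → ξ = 445.8 lbmol/h.
Outlet (n = n₀ + ν ξ):
  CH₃OH: 558 − 1(445.8) = 112.2
  O₂: 1289 − 1.5(445.8) = 620.2
  CO₂: 0 + 1(445.8) = 445.8
  H₂O: 0 + 2(445.8) = 891.7
Total out = 2070 lbmol/h; y_CO₂ = 445.8 / 2070 = 0.2154.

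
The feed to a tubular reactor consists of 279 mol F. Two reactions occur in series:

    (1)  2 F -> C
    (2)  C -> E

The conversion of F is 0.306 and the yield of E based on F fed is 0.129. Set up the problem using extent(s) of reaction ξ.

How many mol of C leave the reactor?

Conversion of F: F consumed = 2ξ₁ = 0.306 × 279 → ξ₁ = 42.69 mol.
Yield of E: 1ξ₂ / 279 = 0.129 → ξ₂ = 35.99 mol.
Outlet amounts (n = n₀ + Σ ν·ξ):
  F: 279 − 2(42.69) = 193.6
  C: 0 + 1(42.69) − 1(35.99) = 6.696
  E: 0 + 1(35.99) = 35.99

6.7 mol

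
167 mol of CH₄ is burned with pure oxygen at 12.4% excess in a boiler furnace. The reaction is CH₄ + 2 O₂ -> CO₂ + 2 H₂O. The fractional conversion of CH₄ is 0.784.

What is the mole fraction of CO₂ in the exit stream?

0.241

Stoichiometric O₂ = 2 × 167 = 334 mol; O₂ fed = 334 × 1.124 = 375.4 mol.
Fuel reacted = 0.784 × 167 → ξ = 130.9 mol.
Outlet (n = n₀ + ν ξ):
  CH₄: 167 − 1(130.9) = 36.07
  O₂: 375.4 − 2(130.9) = 113.6
  CO₂: 0 + 1(130.9) = 130.9
  H₂O: 0 + 2(130.9) = 261.9
Total out = 542.4 mol; y_CO₂ = 130.9 / 542.4 = 0.2414.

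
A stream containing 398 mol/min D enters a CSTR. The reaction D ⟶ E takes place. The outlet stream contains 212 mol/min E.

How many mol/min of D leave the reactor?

186 mol/min

For E: n = n₀ + 1ξ → 212 = 0 + 1ξ, giving ξ = 212 mol/min.
Outlet amounts (n = n₀ + ν ξ):
  D: 398 − 1(212) = 186
  E: 0 + 1(212) = 212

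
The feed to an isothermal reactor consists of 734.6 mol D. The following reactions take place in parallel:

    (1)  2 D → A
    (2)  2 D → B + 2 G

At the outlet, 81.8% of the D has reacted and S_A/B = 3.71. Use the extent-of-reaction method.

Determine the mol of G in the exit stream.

128 mol

Conversion of D: D consumed = 0.818 × 734.6 = 600.9 mol = 2ξ₁ + 2ξ₂.
Selectivity: 1ξ₁ / (1ξ₂) = 3.71 → ξ₁ = 3.71 ξ₂.
Substitute: (2·3.71 + 2) ξ₂ = 600.9 → ξ₂ = 63.79 mol, ξ₁ = 236.7 mol.
Outlet amounts (n = n₀ + Σ ν·ξ):
  D: 734.6 − 2(236.7) − 2(63.79) = 133.7
  A: 0 + 1(236.7) = 236.7
  B: 0 + 1(63.79) = 63.79
  G: 0 + 2(63.79) = 127.6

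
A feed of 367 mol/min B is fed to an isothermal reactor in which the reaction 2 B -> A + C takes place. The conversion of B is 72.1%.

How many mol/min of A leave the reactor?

132 mol/min

B reacted = 0.721 × 367 = 264.6 mol/min; ν_B = −2, so ξ = 264.6/2 = 132.3 mol/min.
Outlet amounts (n = n₀ + ν ξ):
  B: 367 − 2(132.3) = 102.4
  A: 0 + 1(132.3) = 132.3
  C: 0 + 1(132.3) = 132.3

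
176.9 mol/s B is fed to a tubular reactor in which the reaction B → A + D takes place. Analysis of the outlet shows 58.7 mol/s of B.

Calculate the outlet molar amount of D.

For B: n = n₀ − 1ξ → 58.7 = 176.9 − 1ξ, giving ξ = 118.2 mol/s.
Outlet amounts (n = n₀ + ν ξ):
  B: 176.9 − 1(118.2) = 58.7
  A: 0 + 1(118.2) = 118.2
  D: 0 + 1(118.2) = 118.2

118 mol/s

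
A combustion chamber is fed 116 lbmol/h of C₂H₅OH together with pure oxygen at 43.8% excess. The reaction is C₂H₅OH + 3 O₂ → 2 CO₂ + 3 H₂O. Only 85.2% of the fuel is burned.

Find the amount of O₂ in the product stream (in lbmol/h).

Stoichiometric O₂ = 3 × 116 = 348 lbmol/h; O₂ fed = 348 × 1.438 = 500.4 lbmol/h.
Fuel reacted = 0.852 × 116 → ξ = 98.83 lbmol/h.
Outlet (n = n₀ + ν ξ):
  C₂H₅OH: 116 − 1(98.83) = 17.17
  O₂: 500.4 − 3(98.83) = 203.9
  CO₂: 0 + 2(98.83) = 197.7
  H₂O: 0 + 3(98.83) = 296.5

204 lbmol/h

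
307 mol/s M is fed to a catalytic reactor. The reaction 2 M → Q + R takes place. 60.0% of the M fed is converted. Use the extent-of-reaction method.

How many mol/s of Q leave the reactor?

M reacted = 0.6 × 307 = 184.2 mol/s; ν_M = −2, so ξ = 184.2/2 = 92.1 mol/s.
Outlet amounts (n = n₀ + ν ξ):
  M: 307 − 2(92.1) = 122.8
  Q: 0 + 1(92.1) = 92.1
  R: 0 + 1(92.1) = 92.1

92.1 mol/s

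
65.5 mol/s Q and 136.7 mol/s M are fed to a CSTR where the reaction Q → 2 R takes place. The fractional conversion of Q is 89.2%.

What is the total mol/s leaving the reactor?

Q reacted = 0.892 × 65.5 = 58.43 mol/s; ν_Q = −1, so ξ = 58.43/1 = 58.43 mol/s.
Outlet amounts (n = n₀ + ν ξ):
  Q: 65.5 − 1(58.43) = 7.074
  R: 0 + 2(58.43) = 116.9
  M: 136.7 (inert)
Total out = 7.074 + 116.9 + 136.7 = 260.6 mol/s.

261 mol/s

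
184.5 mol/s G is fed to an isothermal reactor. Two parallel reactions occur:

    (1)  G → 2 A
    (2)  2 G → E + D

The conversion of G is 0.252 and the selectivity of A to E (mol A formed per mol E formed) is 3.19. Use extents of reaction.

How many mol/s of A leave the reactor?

41.3 mol/s

Conversion of G: G consumed = 0.252 × 184.5 = 46.49 mol/s = 1ξ₁ + 2ξ₂.
Selectivity: 2ξ₁ / (1ξ₂) = 3.19 → ξ₁ = 1.595 ξ₂.
Substitute: (1·1.595 + 2) ξ₂ = 46.49 → ξ₂ = 12.93 mol/s, ξ₁ = 20.63 mol/s.
Outlet amounts (n = n₀ + Σ ν·ξ):
  G: 184.5 − 1(20.63) − 2(12.93) = 138
  A: 0 + 2(20.63) = 41.26
  E: 0 + 1(12.93) = 12.93
  D: 0 + 1(12.93) = 12.93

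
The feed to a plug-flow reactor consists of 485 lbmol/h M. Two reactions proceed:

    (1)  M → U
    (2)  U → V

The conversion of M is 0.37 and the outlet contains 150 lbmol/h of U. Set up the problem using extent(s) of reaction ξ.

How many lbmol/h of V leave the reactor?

29.4 lbmol/h

Conversion of M: M consumed = 1ξ₁ = 0.37 × 485 → ξ₁ = 179.4 lbmol/h.
U balance: n_U = 0 + 1ξ₁ − 1ξ₂ = 150 → ξ₂ = (1·179.4 − 150)/1 = 29.45 lbmol/h.
Outlet amounts (n = n₀ + Σ ν·ξ):
  M: 485 − 1(179.4) = 305.6
  U: 0 + 1(179.4) − 1(29.45) = 150
  V: 0 + 1(29.45) = 29.45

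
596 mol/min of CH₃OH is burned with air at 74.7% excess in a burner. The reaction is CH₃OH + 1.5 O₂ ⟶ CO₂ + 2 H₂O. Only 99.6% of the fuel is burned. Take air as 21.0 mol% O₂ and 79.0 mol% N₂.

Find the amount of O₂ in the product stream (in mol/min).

671 mol/min

Stoichiometric O₂ = 1.5 × 596 = 894 mol/min; O₂ fed = 894 × 1.747 = 1562 mol/min.
N₂ fed = 1562 × 79/21 = 5875 mol/min.
Fuel reacted = 0.996 × 596 → ξ = 593.6 mol/min.
Outlet (n = n₀ + ν ξ):
  CH₃OH: 596 − 1(593.6) = 2.384
  O₂: 1562 − 1.5(593.6) = 671.4
  N₂: 5875 (inert)
  CO₂: 0 + 1(593.6) = 593.6
  H₂O: 0 + 2(593.6) = 1187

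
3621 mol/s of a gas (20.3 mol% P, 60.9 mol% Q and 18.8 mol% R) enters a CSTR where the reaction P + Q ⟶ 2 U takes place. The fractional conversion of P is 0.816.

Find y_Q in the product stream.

P reacted = 0.816 × 735.1 = 599.8 mol/s; ν_P = −1, so ξ = 599.8/1 = 599.8 mol/s.
Outlet amounts (n = n₀ + ν ξ):
  P: 735.1 − 1(599.8) = 135.3
  Q: 2205 − 1(599.8) = 1605
  U: 0 + 2(599.8) = 1200
  R: 680.7 (inert)
Total out = 3621 mol/s; y_Q = 1605 / 3621 = 0.4434.

0.443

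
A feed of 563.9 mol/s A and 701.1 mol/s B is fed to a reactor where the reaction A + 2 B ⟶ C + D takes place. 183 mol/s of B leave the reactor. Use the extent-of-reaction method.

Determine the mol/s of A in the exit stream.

305 mol/s

For B: n = n₀ − 2ξ → 183 = 701.1 − 2ξ, giving ξ = 259.1 mol/s.
Outlet amounts (n = n₀ + ν ξ):
  A: 563.9 − 1(259.1) = 304.8
  B: 701.1 − 2(259.1) = 183
  C: 0 + 1(259.1) = 259.1
  D: 0 + 1(259.1) = 259.1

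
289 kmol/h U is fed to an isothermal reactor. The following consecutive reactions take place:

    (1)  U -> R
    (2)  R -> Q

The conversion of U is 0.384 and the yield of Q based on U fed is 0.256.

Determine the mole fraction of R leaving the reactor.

Conversion of U: U consumed = 1ξ₁ = 0.384 × 289 → ξ₁ = 111 kmol/h.
Yield of Q: 1ξ₂ / 289 = 0.256 → ξ₂ = 73.98 kmol/h.
Outlet amounts (n = n₀ + Σ ν·ξ):
  U: 289 − 1(111) = 178
  R: 0 + 1(111) − 1(73.98) = 36.99
  Q: 0 + 1(73.98) = 73.98
Total out = 289 kmol/h; y_R = 36.99 / 289 = 0.128.

0.128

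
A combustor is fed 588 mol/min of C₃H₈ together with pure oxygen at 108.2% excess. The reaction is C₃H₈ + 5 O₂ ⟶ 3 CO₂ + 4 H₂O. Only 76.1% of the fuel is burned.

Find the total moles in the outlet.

Stoichiometric O₂ = 5 × 588 = 2940 mol/min; O₂ fed = 2940 × 2.082 = 6121 mol/min.
Fuel reacted = 0.761 × 588 → ξ = 447.5 mol/min.
Outlet (n = n₀ + ν ξ):
  C₃H₈: 588 − 1(447.5) = 140.5
  O₂: 6121 − 5(447.5) = 3884
  CO₂: 0 + 3(447.5) = 1342
  H₂O: 0 + 4(447.5) = 1790
Total out = 140.5 + 3884 + 1342 + 1790 = 7157 mol/min.

7160 mol/min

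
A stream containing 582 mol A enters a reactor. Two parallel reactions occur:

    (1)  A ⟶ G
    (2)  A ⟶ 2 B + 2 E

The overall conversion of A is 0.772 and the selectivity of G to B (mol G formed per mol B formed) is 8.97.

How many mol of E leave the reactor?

Conversion of A: A consumed = 0.772 × 582 = 449.3 mol = 1ξ₁ + 1ξ₂.
Selectivity: 1ξ₁ / (2ξ₂) = 8.97 → ξ₁ = 17.94 ξ₂.
Substitute: (1·17.94 + 1) ξ₂ = 449.3 → ξ₂ = 23.72 mol, ξ₁ = 425.6 mol.
Outlet amounts (n = n₀ + Σ ν·ξ):
  A: 582 − 1(425.6) − 1(23.72) = 132.7
  G: 0 + 1(425.6) = 425.6
  B: 0 + 2(23.72) = 47.44
  E: 0 + 2(23.72) = 47.44

47.4 mol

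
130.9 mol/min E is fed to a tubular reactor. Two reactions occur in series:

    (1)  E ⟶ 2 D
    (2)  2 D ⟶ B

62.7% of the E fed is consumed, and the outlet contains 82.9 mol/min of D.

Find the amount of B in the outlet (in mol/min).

40.6 mol/min

Conversion of E: E consumed = 1ξ₁ = 0.627 × 130.9 → ξ₁ = 82.07 mol/min.
D balance: n_D = 0 + 2ξ₁ − 2ξ₂ = 82.9 → ξ₂ = (2·82.07 − 82.9)/2 = 40.62 mol/min.
Outlet amounts (n = n₀ + Σ ν·ξ):
  E: 130.9 − 1(82.07) = 48.83
  D: 0 + 2(82.07) − 2(40.62) = 82.9
  B: 0 + 1(40.62) = 40.62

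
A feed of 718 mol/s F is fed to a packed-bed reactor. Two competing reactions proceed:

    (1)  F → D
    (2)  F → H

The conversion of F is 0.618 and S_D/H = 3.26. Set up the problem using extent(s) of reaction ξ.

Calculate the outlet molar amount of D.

Conversion of F: F consumed = 0.618 × 718 = 443.7 mol/s = 1ξ₁ + 1ξ₂.
Selectivity: 1ξ₁ / (1ξ₂) = 3.26 → ξ₁ = 3.26 ξ₂.
Substitute: (1·3.26 + 1) ξ₂ = 443.7 → ξ₂ = 104.2 mol/s, ξ₁ = 339.6 mol/s.
Outlet amounts (n = n₀ + Σ ν·ξ):
  F: 718 − 1(339.6) − 1(104.2) = 274.3
  D: 0 + 1(339.6) = 339.6
  H: 0 + 1(104.2) = 104.2

340 mol/s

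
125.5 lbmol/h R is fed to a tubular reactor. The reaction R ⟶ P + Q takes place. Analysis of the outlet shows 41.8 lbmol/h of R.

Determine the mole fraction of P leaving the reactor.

0.4

For R: n = n₀ − 1ξ → 41.8 = 125.5 − 1ξ, giving ξ = 83.7 lbmol/h.
Outlet amounts (n = n₀ + ν ξ):
  R: 125.5 − 1(83.7) = 41.8
  P: 0 + 1(83.7) = 83.7
  Q: 0 + 1(83.7) = 83.7
Total out = 209.2 lbmol/h; y_P = 83.7 / 209.2 = 0.4001.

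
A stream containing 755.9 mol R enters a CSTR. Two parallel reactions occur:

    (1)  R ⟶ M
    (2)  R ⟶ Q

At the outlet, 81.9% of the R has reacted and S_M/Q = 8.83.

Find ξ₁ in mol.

Conversion of R: R consumed = 0.819 × 755.9 = 619.1 mol = 1ξ₁ + 1ξ₂.
Selectivity: 1ξ₁ / (1ξ₂) = 8.83 → ξ₁ = 8.83 ξ₂.
Substitute: (1·8.83 + 1) ξ₂ = 619.1 → ξ₂ = 62.98 mol, ξ₁ = 556.1 mol.
Outlet amounts (n = n₀ + Σ ν·ξ):
  R: 755.9 − 1(556.1) − 1(62.98) = 136.8
  M: 0 + 1(556.1) = 556.1
  Q: 0 + 1(62.98) = 62.98

ξ₁ = 556 mol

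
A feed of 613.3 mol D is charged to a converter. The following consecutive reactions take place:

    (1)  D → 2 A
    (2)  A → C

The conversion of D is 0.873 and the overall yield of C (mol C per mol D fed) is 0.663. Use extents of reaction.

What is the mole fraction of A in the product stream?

0.578

Conversion of D: D consumed = 1ξ₁ = 0.873 × 613.3 → ξ₁ = 535.4 mol.
Yield of C: 1ξ₂ / 613.3 = 0.663 → ξ₂ = 406.6 mol.
Outlet amounts (n = n₀ + Σ ν·ξ):
  D: 613.3 − 1(535.4) = 77.89
  A: 0 + 2(535.4) − 1(406.6) = 664.2
  C: 0 + 1(406.6) = 406.6
Total out = 1149 mol; y_A = 664.2 / 1149 = 0.5782.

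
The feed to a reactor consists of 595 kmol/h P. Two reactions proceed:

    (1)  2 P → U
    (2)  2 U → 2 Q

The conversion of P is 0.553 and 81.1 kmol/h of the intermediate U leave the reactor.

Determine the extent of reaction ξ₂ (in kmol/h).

ξ₂ = 41.7 kmol/h

Conversion of P: P consumed = 2ξ₁ = 0.553 × 595 → ξ₁ = 164.5 kmol/h.
U balance: n_U = 0 + 1ξ₁ − 2ξ₂ = 81.1 → ξ₂ = (1·164.5 − 81.1)/2 = 41.71 kmol/h.
Outlet amounts (n = n₀ + Σ ν·ξ):
  P: 595 − 2(164.5) = 266
  U: 0 + 1(164.5) − 2(41.71) = 81.1
  Q: 0 + 2(41.71) = 83.42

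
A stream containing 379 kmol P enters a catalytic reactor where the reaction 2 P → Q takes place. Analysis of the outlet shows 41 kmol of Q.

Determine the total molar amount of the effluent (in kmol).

For Q: n = n₀ + 1ξ → 41 = 0 + 1ξ, giving ξ = 41 kmol.
Outlet amounts (n = n₀ + ν ξ):
  P: 379 − 2(41) = 297
  Q: 0 + 1(41) = 41
Total out = 297 + 41 = 338 kmol.

338 kmol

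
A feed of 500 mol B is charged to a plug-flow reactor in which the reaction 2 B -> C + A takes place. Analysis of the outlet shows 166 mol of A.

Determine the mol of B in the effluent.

For A: n = n₀ + 1ξ → 166 = 0 + 1ξ, giving ξ = 166 mol.
Outlet amounts (n = n₀ + ν ξ):
  B: 500 − 2(166) = 168
  C: 0 + 1(166) = 166
  A: 0 + 1(166) = 166

168 mol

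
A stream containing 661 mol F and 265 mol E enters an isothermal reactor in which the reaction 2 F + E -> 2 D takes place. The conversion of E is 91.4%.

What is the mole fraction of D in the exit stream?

0.708

E reacted = 0.914 × 265 = 242.2 mol; ν_E = −1, so ξ = 242.2/1 = 242.2 mol.
Outlet amounts (n = n₀ + ν ξ):
  F: 661 − 2(242.2) = 176.6
  E: 265 − 1(242.2) = 22.79
  D: 0 + 2(242.2) = 484.4
Total out = 683.8 mol; y_D = 484.4 / 683.8 = 0.7084.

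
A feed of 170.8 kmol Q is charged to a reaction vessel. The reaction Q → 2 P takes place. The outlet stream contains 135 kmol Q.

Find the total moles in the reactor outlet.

207 kmol

For Q: n = n₀ − 1ξ → 135 = 170.8 − 1ξ, giving ξ = 35.8 kmol.
Outlet amounts (n = n₀ + ν ξ):
  Q: 170.8 − 1(35.8) = 135
  P: 0 + 2(35.8) = 71.6
Total out = 135 + 71.6 = 206.6 kmol.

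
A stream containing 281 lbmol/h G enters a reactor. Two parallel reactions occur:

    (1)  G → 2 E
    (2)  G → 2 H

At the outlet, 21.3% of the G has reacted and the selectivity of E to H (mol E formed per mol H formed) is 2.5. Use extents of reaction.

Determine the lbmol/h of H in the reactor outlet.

Conversion of G: G consumed = 0.213 × 281 = 59.85 lbmol/h = 1ξ₁ + 1ξ₂.
Selectivity: 2ξ₁ / (2ξ₂) = 2.5 → ξ₁ = 2.5 ξ₂.
Substitute: (1·2.5 + 1) ξ₂ = 59.85 → ξ₂ = 17.1 lbmol/h, ξ₁ = 42.75 lbmol/h.
Outlet amounts (n = n₀ + Σ ν·ξ):
  G: 281 − 1(42.75) − 1(17.1) = 221.1
  E: 0 + 2(42.75) = 85.5
  H: 0 + 2(17.1) = 34.2

34.2 lbmol/h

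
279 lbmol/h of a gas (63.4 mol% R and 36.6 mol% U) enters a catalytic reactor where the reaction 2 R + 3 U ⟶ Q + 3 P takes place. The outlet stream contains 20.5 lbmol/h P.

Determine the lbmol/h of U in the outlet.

For P: n = n₀ + 3ξ → 20.5 = 0 + 3ξ, giving ξ = 6.833 lbmol/h.
Outlet amounts (n = n₀ + ν ξ):
  R: 176.9 − 2(6.833) = 163.2
  U: 102.1 − 3(6.833) = 81.61
  Q: 0 + 1(6.833) = 6.833
  P: 0 + 3(6.833) = 20.5

81.6 lbmol/h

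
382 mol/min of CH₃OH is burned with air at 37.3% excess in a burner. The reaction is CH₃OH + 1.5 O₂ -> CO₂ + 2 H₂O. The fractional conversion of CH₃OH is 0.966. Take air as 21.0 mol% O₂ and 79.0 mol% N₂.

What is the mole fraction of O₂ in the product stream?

Stoichiometric O₂ = 1.5 × 382 = 573 mol/min; O₂ fed = 573 × 1.373 = 786.7 mol/min.
N₂ fed = 786.7 × 79/21 = 2960 mol/min.
Fuel reacted = 0.966 × 382 → ξ = 369 mol/min.
Outlet (n = n₀ + ν ξ):
  CH₃OH: 382 − 1(369) = 12.99
  O₂: 786.7 − 1.5(369) = 233.2
  N₂: 2960 (inert)
  CO₂: 0 + 1(369) = 369
  H₂O: 0 + 2(369) = 738
Total out = 4313 mol/min; y_O₂ = 233.2 / 4313 = 0.05407.

0.0541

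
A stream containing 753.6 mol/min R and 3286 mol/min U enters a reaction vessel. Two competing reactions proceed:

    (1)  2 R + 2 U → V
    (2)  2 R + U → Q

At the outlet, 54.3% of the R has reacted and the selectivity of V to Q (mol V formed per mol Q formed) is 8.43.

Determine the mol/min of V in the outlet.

183 mol/min

Conversion of R: R consumed = 0.543 × 753.6 = 409.2 mol/min = 2ξ₁ + 2ξ₂.
Selectivity: 1ξ₁ / (1ξ₂) = 8.43 → ξ₁ = 8.43 ξ₂.
Substitute: (2·8.43 + 2) ξ₂ = 409.2 → ξ₂ = 21.7 mol/min, ξ₁ = 182.9 mol/min.
Outlet amounts (n = n₀ + Σ ν·ξ):
  R: 753.6 − 2(182.9) − 2(21.7) = 344.4
  U: 3286 − 2(182.9) − 1(21.7) = 2898
  V: 0 + 1(182.9) = 182.9
  Q: 0 + 1(21.7) = 21.7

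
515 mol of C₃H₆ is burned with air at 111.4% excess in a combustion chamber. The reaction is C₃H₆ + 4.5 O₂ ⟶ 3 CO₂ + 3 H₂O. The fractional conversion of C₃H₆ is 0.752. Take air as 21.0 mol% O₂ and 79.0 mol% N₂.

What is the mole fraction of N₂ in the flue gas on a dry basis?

0.806

Stoichiometric O₂ = 4.5 × 515 = 2318 mol; O₂ fed = 2318 × 2.114 = 4899 mol.
N₂ fed = 4899 × 79/21 = 18430 mol.
Fuel reacted = 0.752 × 515 → ξ = 387.3 mol.
Outlet (n = n₀ + ν ξ):
  C₃H₆: 515 − 1(387.3) = 127.7
  O₂: 4899 − 4.5(387.3) = 3156
  N₂: 18430 (inert)
  CO₂: 0 + 3(387.3) = 1162
  H₂O: 0 + 3(387.3) = 1162
Dry total = 22880 mol; y_N₂ (dry) = 18430 / 22880 = 0.8057.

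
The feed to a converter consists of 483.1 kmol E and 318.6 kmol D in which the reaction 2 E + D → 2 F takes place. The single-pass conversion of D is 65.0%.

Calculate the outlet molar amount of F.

D reacted = 0.65 × 318.6 = 207.1 kmol; ν_D = −1, so ξ = 207.1/1 = 207.1 kmol.
Outlet amounts (n = n₀ + ν ξ):
  E: 483.1 − 2(207.1) = 68.92
  D: 318.6 − 1(207.1) = 111.5
  F: 0 + 2(207.1) = 414.2

414 kmol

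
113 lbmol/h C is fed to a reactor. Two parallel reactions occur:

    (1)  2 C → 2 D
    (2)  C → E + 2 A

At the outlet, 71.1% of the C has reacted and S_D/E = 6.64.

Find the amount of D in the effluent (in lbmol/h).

Conversion of C: C consumed = 0.711 × 113 = 80.34 lbmol/h = 2ξ₁ + 1ξ₂.
Selectivity: 2ξ₁ / (1ξ₂) = 6.64 → ξ₁ = 3.32 ξ₂.
Substitute: (2·3.32 + 1) ξ₂ = 80.34 → ξ₂ = 10.52 lbmol/h, ξ₁ = 34.91 lbmol/h.
Outlet amounts (n = n₀ + Σ ν·ξ):
  C: 113 − 2(34.91) − 1(10.52) = 32.66
  D: 0 + 2(34.91) = 69.83
  E: 0 + 1(10.52) = 10.52
  A: 0 + 2(10.52) = 21.03

69.8 lbmol/h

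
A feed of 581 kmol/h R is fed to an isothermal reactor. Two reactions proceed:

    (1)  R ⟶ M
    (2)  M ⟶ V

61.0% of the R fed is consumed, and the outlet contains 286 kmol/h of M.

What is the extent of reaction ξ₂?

ξ₂ = 68.4 kmol/h

Conversion of R: R consumed = 1ξ₁ = 0.61 × 581 → ξ₁ = 354.4 kmol/h.
M balance: n_M = 0 + 1ξ₁ − 1ξ₂ = 286 → ξ₂ = (1·354.4 − 286)/1 = 68.41 kmol/h.
Outlet amounts (n = n₀ + Σ ν·ξ):
  R: 581 − 1(354.4) = 226.6
  M: 0 + 1(354.4) − 1(68.41) = 286
  V: 0 + 1(68.41) = 68.41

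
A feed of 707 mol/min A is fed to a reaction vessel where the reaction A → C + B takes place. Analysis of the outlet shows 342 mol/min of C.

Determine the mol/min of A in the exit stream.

365 mol/min

For C: n = n₀ + 1ξ → 342 = 0 + 1ξ, giving ξ = 342 mol/min.
Outlet amounts (n = n₀ + ν ξ):
  A: 707 − 1(342) = 365
  C: 0 + 1(342) = 342
  B: 0 + 1(342) = 342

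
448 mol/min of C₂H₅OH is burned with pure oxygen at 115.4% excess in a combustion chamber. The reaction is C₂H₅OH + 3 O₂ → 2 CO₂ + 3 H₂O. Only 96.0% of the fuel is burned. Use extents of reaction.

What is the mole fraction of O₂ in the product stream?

Stoichiometric O₂ = 3 × 448 = 1344 mol/min; O₂ fed = 1344 × 2.154 = 2895 mol/min.
Fuel reacted = 0.96 × 448 → ξ = 430.1 mol/min.
Outlet (n = n₀ + ν ξ):
  C₂H₅OH: 448 − 1(430.1) = 17.92
  O₂: 2895 − 3(430.1) = 1605
  CO₂: 0 + 2(430.1) = 860.2
  H₂O: 0 + 3(430.1) = 1290
Total out = 3773 mol/min; y_O₂ = 1605 / 3773 = 0.4253.

0.425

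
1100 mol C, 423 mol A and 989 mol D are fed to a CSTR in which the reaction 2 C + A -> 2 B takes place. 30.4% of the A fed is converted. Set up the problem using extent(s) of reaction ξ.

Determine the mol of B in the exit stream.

257 mol

A reacted = 0.304 × 423 = 128.6 mol; ν_A = −1, so ξ = 128.6/1 = 128.6 mol.
Outlet amounts (n = n₀ + ν ξ):
  C: 1100 − 2(128.6) = 842.8
  A: 423 − 1(128.6) = 294.4
  B: 0 + 2(128.6) = 257.2
  D: 989 (inert)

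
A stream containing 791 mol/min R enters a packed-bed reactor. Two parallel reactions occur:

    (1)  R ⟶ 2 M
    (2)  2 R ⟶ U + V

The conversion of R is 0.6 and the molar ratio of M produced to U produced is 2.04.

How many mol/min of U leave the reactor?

157 mol/min

Conversion of R: R consumed = 0.6 × 791 = 474.6 mol/min = 1ξ₁ + 2ξ₂.
Selectivity: 2ξ₁ / (1ξ₂) = 2.04 → ξ₁ = 1.02 ξ₂.
Substitute: (1·1.02 + 2) ξ₂ = 474.6 → ξ₂ = 157.2 mol/min, ξ₁ = 160.3 mol/min.
Outlet amounts (n = n₀ + Σ ν·ξ):
  R: 791 − 1(160.3) − 2(157.2) = 316.4
  M: 0 + 2(160.3) = 320.6
  U: 0 + 1(157.2) = 157.2
  V: 0 + 1(157.2) = 157.2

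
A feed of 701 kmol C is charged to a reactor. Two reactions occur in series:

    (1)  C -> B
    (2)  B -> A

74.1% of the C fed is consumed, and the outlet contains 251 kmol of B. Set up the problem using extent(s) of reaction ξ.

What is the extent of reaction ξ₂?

Conversion of C: C consumed = 1ξ₁ = 0.741 × 701 → ξ₁ = 519.4 kmol.
B balance: n_B = 0 + 1ξ₁ − 1ξ₂ = 251 → ξ₂ = (1·519.4 − 251)/1 = 268.4 kmol.
Outlet amounts (n = n₀ + Σ ν·ξ):
  C: 701 − 1(519.4) = 181.6
  B: 0 + 1(519.4) − 1(268.4) = 251
  A: 0 + 1(268.4) = 268.4

ξ₂ = 268 kmol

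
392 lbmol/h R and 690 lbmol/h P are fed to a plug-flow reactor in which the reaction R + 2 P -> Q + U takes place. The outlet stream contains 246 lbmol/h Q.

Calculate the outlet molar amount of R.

146 lbmol/h

For Q: n = n₀ + 1ξ → 246 = 0 + 1ξ, giving ξ = 246 lbmol/h.
Outlet amounts (n = n₀ + ν ξ):
  R: 392 − 1(246) = 146
  P: 690 − 2(246) = 198
  Q: 0 + 1(246) = 246
  U: 0 + 1(246) = 246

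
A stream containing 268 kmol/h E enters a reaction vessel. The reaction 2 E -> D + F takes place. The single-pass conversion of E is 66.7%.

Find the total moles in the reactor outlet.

E reacted = 0.667 × 268 = 178.8 kmol/h; ν_E = −2, so ξ = 178.8/2 = 89.38 kmol/h.
Outlet amounts (n = n₀ + ν ξ):
  E: 268 − 2(89.38) = 89.24
  D: 0 + 1(89.38) = 89.38
  F: 0 + 1(89.38) = 89.38
Total out = 89.24 + 89.38 + 89.38 = 268 kmol/h.

268 kmol/h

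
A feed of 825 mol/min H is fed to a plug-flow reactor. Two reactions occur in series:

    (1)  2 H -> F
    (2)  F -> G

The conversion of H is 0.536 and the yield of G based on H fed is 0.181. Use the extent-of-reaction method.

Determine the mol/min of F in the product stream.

Conversion of H: H consumed = 2ξ₁ = 0.536 × 825 → ξ₁ = 221.1 mol/min.
Yield of G: 1ξ₂ / 825 = 0.181 → ξ₂ = 149.3 mol/min.
Outlet amounts (n = n₀ + Σ ν·ξ):
  H: 825 − 2(221.1) = 382.8
  F: 0 + 1(221.1) − 1(149.3) = 71.78
  G: 0 + 1(149.3) = 149.3

71.8 mol/min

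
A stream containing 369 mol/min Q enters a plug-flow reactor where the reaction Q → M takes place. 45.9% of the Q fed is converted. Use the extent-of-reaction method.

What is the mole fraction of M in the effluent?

Q reacted = 0.459 × 369 = 169.4 mol/min; ν_Q = −1, so ξ = 169.4/1 = 169.4 mol/min.
Outlet amounts (n = n₀ + ν ξ):
  Q: 369 − 1(169.4) = 199.6
  M: 0 + 1(169.4) = 169.4
Total out = 369 mol/min; y_M = 169.4 / 369 = 0.459.

0.459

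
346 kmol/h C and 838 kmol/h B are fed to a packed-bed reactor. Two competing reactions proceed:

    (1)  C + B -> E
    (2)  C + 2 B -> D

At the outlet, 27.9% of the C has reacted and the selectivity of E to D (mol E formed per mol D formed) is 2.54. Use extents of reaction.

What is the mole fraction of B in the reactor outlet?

Conversion of C: C consumed = 0.279 × 346 = 96.53 kmol/h = 1ξ₁ + 1ξ₂.
Selectivity: 1ξ₁ / (1ξ₂) = 2.54 → ξ₁ = 2.54 ξ₂.
Substitute: (1·2.54 + 1) ξ₂ = 96.53 → ξ₂ = 27.27 kmol/h, ξ₁ = 69.26 kmol/h.
Outlet amounts (n = n₀ + Σ ν·ξ):
  C: 346 − 1(69.26) − 1(27.27) = 249.5
  B: 838 − 1(69.26) − 2(27.27) = 714.2
  E: 0 + 1(69.26) = 69.26
  D: 0 + 1(27.27) = 27.27
Total out = 1060 kmol/h; y_B = 714.2 / 1060 = 0.6736.

0.674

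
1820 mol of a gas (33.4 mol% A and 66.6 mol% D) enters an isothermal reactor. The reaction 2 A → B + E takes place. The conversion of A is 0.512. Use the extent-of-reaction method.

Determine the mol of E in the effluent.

A reacted = 0.512 × 607.9 = 311.2 mol; ν_A = −2, so ξ = 311.2/2 = 155.6 mol.
Outlet amounts (n = n₀ + ν ξ):
  A: 607.9 − 2(155.6) = 296.6
  B: 0 + 1(155.6) = 155.6
  E: 0 + 1(155.6) = 155.6
  D: 1212 (inert)

156 mol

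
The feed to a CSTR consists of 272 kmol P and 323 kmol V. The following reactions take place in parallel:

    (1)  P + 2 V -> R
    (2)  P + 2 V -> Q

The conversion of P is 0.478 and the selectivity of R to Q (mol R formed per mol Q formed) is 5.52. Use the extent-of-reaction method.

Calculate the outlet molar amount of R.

110 kmol

Conversion of P: P consumed = 0.478 × 272 = 130 kmol = 1ξ₁ + 1ξ₂.
Selectivity: 1ξ₁ / (1ξ₂) = 5.52 → ξ₁ = 5.52 ξ₂.
Substitute: (1·5.52 + 1) ξ₂ = 130 → ξ₂ = 19.94 kmol, ξ₁ = 110.1 kmol.
Outlet amounts (n = n₀ + Σ ν·ξ):
  P: 272 − 1(110.1) − 1(19.94) = 142
  V: 323 − 2(110.1) − 2(19.94) = 62.97
  R: 0 + 1(110.1) = 110.1
  Q: 0 + 1(19.94) = 19.94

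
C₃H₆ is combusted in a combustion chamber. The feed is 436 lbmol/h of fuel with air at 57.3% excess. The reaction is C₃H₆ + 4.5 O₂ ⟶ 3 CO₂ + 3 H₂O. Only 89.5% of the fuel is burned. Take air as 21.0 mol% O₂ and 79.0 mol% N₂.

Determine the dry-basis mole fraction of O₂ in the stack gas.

0.094

Stoichiometric O₂ = 4.5 × 436 = 1962 lbmol/h; O₂ fed = 1962 × 1.573 = 3086 lbmol/h.
N₂ fed = 3086 × 79/21 = 11610 lbmol/h.
Fuel reacted = 0.895 × 436 → ξ = 390.2 lbmol/h.
Outlet (n = n₀ + ν ξ):
  C₃H₆: 436 − 1(390.2) = 45.78
  O₂: 3086 − 4.5(390.2) = 1330
  N₂: 11610 (inert)
  CO₂: 0 + 3(390.2) = 1171
  H₂O: 0 + 3(390.2) = 1171
Dry total = 14160 lbmol/h; y_O₂ (dry) = 1330 / 14160 = 0.09396.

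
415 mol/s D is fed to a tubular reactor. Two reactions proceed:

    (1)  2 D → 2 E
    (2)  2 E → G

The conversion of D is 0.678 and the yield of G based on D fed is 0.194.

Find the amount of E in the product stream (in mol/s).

120 mol/s

Conversion of D: D consumed = 2ξ₁ = 0.678 × 415 → ξ₁ = 140.7 mol/s.
Yield of G: 1ξ₂ / 415 = 0.194 → ξ₂ = 80.51 mol/s.
Outlet amounts (n = n₀ + Σ ν·ξ):
  D: 415 − 2(140.7) = 133.6
  E: 0 + 2(140.7) − 2(80.51) = 120.3
  G: 0 + 1(80.51) = 80.51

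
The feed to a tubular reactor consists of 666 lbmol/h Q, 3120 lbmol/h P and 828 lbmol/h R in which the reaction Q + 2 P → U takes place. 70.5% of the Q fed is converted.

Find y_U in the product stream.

Q reacted = 0.705 × 666 = 469.5 lbmol/h; ν_Q = −1, so ξ = 469.5/1 = 469.5 lbmol/h.
Outlet amounts (n = n₀ + ν ξ):
  Q: 666 − 1(469.5) = 196.5
  P: 3120 − 2(469.5) = 2181
  U: 0 + 1(469.5) = 469.5
  R: 828 (inert)
Total out = 3675 lbmol/h; y_U = 469.5 / 3675 = 0.1278.

0.128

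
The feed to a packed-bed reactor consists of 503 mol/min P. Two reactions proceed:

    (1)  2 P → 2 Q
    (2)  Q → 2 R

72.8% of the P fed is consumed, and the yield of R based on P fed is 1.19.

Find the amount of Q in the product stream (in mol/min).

Conversion of P: P consumed = 2ξ₁ = 0.728 × 503 → ξ₁ = 183.1 mol/min.
Yield of R: 2ξ₂ / 503 = 1.19 → ξ₂ = 299.3 mol/min.
Outlet amounts (n = n₀ + Σ ν·ξ):
  P: 503 − 2(183.1) = 136.8
  Q: 0 + 2(183.1) − 1(299.3) = 66.9
  R: 0 + 2(299.3) = 598.6

66.9 mol/min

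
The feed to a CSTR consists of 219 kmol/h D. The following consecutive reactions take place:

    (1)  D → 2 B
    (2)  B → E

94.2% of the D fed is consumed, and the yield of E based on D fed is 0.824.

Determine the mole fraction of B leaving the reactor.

Conversion of D: D consumed = 1ξ₁ = 0.942 × 219 → ξ₁ = 206.3 kmol/h.
Yield of E: 1ξ₂ / 219 = 0.824 → ξ₂ = 180.5 kmol/h.
Outlet amounts (n = n₀ + Σ ν·ξ):
  D: 219 − 1(206.3) = 12.7
  B: 0 + 2(206.3) − 1(180.5) = 232.1
  E: 0 + 1(180.5) = 180.5
Total out = 425.3 kmol/h; y_B = 232.1 / 425.3 = 0.5458.

0.546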